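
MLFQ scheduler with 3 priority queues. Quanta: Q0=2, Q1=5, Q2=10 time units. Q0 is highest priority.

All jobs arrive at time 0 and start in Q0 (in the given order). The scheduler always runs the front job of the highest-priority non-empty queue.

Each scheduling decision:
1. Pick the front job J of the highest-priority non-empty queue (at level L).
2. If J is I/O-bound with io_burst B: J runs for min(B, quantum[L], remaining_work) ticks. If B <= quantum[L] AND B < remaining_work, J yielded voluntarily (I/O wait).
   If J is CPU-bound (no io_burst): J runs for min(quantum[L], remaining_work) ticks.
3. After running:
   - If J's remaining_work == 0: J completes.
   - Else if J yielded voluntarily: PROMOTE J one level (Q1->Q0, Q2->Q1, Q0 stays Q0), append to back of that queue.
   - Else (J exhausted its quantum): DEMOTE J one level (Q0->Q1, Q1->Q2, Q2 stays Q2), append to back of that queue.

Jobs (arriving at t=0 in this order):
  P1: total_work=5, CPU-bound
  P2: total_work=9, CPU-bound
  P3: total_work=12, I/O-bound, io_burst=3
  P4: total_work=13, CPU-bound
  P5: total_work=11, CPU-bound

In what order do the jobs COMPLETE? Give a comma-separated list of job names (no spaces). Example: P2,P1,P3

Answer: P1,P3,P2,P4,P5

Derivation:
t=0-2: P1@Q0 runs 2, rem=3, quantum used, demote→Q1. Q0=[P2,P3,P4,P5] Q1=[P1] Q2=[]
t=2-4: P2@Q0 runs 2, rem=7, quantum used, demote→Q1. Q0=[P3,P4,P5] Q1=[P1,P2] Q2=[]
t=4-6: P3@Q0 runs 2, rem=10, quantum used, demote→Q1. Q0=[P4,P5] Q1=[P1,P2,P3] Q2=[]
t=6-8: P4@Q0 runs 2, rem=11, quantum used, demote→Q1. Q0=[P5] Q1=[P1,P2,P3,P4] Q2=[]
t=8-10: P5@Q0 runs 2, rem=9, quantum used, demote→Q1. Q0=[] Q1=[P1,P2,P3,P4,P5] Q2=[]
t=10-13: P1@Q1 runs 3, rem=0, completes. Q0=[] Q1=[P2,P3,P4,P5] Q2=[]
t=13-18: P2@Q1 runs 5, rem=2, quantum used, demote→Q2. Q0=[] Q1=[P3,P4,P5] Q2=[P2]
t=18-21: P3@Q1 runs 3, rem=7, I/O yield, promote→Q0. Q0=[P3] Q1=[P4,P5] Q2=[P2]
t=21-23: P3@Q0 runs 2, rem=5, quantum used, demote→Q1. Q0=[] Q1=[P4,P5,P3] Q2=[P2]
t=23-28: P4@Q1 runs 5, rem=6, quantum used, demote→Q2. Q0=[] Q1=[P5,P3] Q2=[P2,P4]
t=28-33: P5@Q1 runs 5, rem=4, quantum used, demote→Q2. Q0=[] Q1=[P3] Q2=[P2,P4,P5]
t=33-36: P3@Q1 runs 3, rem=2, I/O yield, promote→Q0. Q0=[P3] Q1=[] Q2=[P2,P4,P5]
t=36-38: P3@Q0 runs 2, rem=0, completes. Q0=[] Q1=[] Q2=[P2,P4,P5]
t=38-40: P2@Q2 runs 2, rem=0, completes. Q0=[] Q1=[] Q2=[P4,P5]
t=40-46: P4@Q2 runs 6, rem=0, completes. Q0=[] Q1=[] Q2=[P5]
t=46-50: P5@Q2 runs 4, rem=0, completes. Q0=[] Q1=[] Q2=[]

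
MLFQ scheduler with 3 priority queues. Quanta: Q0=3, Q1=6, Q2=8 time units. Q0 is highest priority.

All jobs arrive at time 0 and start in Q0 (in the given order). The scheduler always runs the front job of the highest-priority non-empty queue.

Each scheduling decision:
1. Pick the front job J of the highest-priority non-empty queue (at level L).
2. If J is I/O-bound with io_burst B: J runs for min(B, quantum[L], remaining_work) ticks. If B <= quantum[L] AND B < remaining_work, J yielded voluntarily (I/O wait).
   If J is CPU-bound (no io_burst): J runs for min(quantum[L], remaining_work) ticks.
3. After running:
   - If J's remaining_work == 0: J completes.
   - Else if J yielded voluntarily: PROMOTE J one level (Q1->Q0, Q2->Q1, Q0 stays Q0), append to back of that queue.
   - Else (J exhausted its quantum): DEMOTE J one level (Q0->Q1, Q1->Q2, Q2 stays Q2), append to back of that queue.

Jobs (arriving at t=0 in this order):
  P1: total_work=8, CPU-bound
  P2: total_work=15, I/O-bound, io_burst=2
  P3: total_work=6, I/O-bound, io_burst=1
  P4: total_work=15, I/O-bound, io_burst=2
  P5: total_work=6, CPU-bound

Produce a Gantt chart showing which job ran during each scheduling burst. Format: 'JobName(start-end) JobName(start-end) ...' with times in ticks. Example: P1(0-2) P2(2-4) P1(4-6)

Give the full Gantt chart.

t=0-3: P1@Q0 runs 3, rem=5, quantum used, demote→Q1. Q0=[P2,P3,P4,P5] Q1=[P1] Q2=[]
t=3-5: P2@Q0 runs 2, rem=13, I/O yield, promote→Q0. Q0=[P3,P4,P5,P2] Q1=[P1] Q2=[]
t=5-6: P3@Q0 runs 1, rem=5, I/O yield, promote→Q0. Q0=[P4,P5,P2,P3] Q1=[P1] Q2=[]
t=6-8: P4@Q0 runs 2, rem=13, I/O yield, promote→Q0. Q0=[P5,P2,P3,P4] Q1=[P1] Q2=[]
t=8-11: P5@Q0 runs 3, rem=3, quantum used, demote→Q1. Q0=[P2,P3,P4] Q1=[P1,P5] Q2=[]
t=11-13: P2@Q0 runs 2, rem=11, I/O yield, promote→Q0. Q0=[P3,P4,P2] Q1=[P1,P5] Q2=[]
t=13-14: P3@Q0 runs 1, rem=4, I/O yield, promote→Q0. Q0=[P4,P2,P3] Q1=[P1,P5] Q2=[]
t=14-16: P4@Q0 runs 2, rem=11, I/O yield, promote→Q0. Q0=[P2,P3,P4] Q1=[P1,P5] Q2=[]
t=16-18: P2@Q0 runs 2, rem=9, I/O yield, promote→Q0. Q0=[P3,P4,P2] Q1=[P1,P5] Q2=[]
t=18-19: P3@Q0 runs 1, rem=3, I/O yield, promote→Q0. Q0=[P4,P2,P3] Q1=[P1,P5] Q2=[]
t=19-21: P4@Q0 runs 2, rem=9, I/O yield, promote→Q0. Q0=[P2,P3,P4] Q1=[P1,P5] Q2=[]
t=21-23: P2@Q0 runs 2, rem=7, I/O yield, promote→Q0. Q0=[P3,P4,P2] Q1=[P1,P5] Q2=[]
t=23-24: P3@Q0 runs 1, rem=2, I/O yield, promote→Q0. Q0=[P4,P2,P3] Q1=[P1,P5] Q2=[]
t=24-26: P4@Q0 runs 2, rem=7, I/O yield, promote→Q0. Q0=[P2,P3,P4] Q1=[P1,P5] Q2=[]
t=26-28: P2@Q0 runs 2, rem=5, I/O yield, promote→Q0. Q0=[P3,P4,P2] Q1=[P1,P5] Q2=[]
t=28-29: P3@Q0 runs 1, rem=1, I/O yield, promote→Q0. Q0=[P4,P2,P3] Q1=[P1,P5] Q2=[]
t=29-31: P4@Q0 runs 2, rem=5, I/O yield, promote→Q0. Q0=[P2,P3,P4] Q1=[P1,P5] Q2=[]
t=31-33: P2@Q0 runs 2, rem=3, I/O yield, promote→Q0. Q0=[P3,P4,P2] Q1=[P1,P5] Q2=[]
t=33-34: P3@Q0 runs 1, rem=0, completes. Q0=[P4,P2] Q1=[P1,P5] Q2=[]
t=34-36: P4@Q0 runs 2, rem=3, I/O yield, promote→Q0. Q0=[P2,P4] Q1=[P1,P5] Q2=[]
t=36-38: P2@Q0 runs 2, rem=1, I/O yield, promote→Q0. Q0=[P4,P2] Q1=[P1,P5] Q2=[]
t=38-40: P4@Q0 runs 2, rem=1, I/O yield, promote→Q0. Q0=[P2,P4] Q1=[P1,P5] Q2=[]
t=40-41: P2@Q0 runs 1, rem=0, completes. Q0=[P4] Q1=[P1,P5] Q2=[]
t=41-42: P4@Q0 runs 1, rem=0, completes. Q0=[] Q1=[P1,P5] Q2=[]
t=42-47: P1@Q1 runs 5, rem=0, completes. Q0=[] Q1=[P5] Q2=[]
t=47-50: P5@Q1 runs 3, rem=0, completes. Q0=[] Q1=[] Q2=[]

Answer: P1(0-3) P2(3-5) P3(5-6) P4(6-8) P5(8-11) P2(11-13) P3(13-14) P4(14-16) P2(16-18) P3(18-19) P4(19-21) P2(21-23) P3(23-24) P4(24-26) P2(26-28) P3(28-29) P4(29-31) P2(31-33) P3(33-34) P4(34-36) P2(36-38) P4(38-40) P2(40-41) P4(41-42) P1(42-47) P5(47-50)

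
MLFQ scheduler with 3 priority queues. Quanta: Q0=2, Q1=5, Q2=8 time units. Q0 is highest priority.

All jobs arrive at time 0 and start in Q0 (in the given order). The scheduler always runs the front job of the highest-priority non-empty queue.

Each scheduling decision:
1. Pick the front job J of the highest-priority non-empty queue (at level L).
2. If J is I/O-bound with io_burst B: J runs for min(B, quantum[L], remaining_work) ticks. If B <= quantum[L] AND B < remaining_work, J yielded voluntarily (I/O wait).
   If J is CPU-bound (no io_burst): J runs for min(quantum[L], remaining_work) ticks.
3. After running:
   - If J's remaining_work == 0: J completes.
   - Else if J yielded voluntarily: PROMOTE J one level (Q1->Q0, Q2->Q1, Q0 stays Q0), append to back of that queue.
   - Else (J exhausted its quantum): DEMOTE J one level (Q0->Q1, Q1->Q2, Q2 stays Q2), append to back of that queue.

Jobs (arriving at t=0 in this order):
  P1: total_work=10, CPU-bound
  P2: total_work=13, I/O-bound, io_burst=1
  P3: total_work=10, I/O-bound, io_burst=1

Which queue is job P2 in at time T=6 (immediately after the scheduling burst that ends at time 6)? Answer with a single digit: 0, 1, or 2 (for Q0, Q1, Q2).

t=0-2: P1@Q0 runs 2, rem=8, quantum used, demote→Q1. Q0=[P2,P3] Q1=[P1] Q2=[]
t=2-3: P2@Q0 runs 1, rem=12, I/O yield, promote→Q0. Q0=[P3,P2] Q1=[P1] Q2=[]
t=3-4: P3@Q0 runs 1, rem=9, I/O yield, promote→Q0. Q0=[P2,P3] Q1=[P1] Q2=[]
t=4-5: P2@Q0 runs 1, rem=11, I/O yield, promote→Q0. Q0=[P3,P2] Q1=[P1] Q2=[]
t=5-6: P3@Q0 runs 1, rem=8, I/O yield, promote→Q0. Q0=[P2,P3] Q1=[P1] Q2=[]
t=6-7: P2@Q0 runs 1, rem=10, I/O yield, promote→Q0. Q0=[P3,P2] Q1=[P1] Q2=[]
t=7-8: P3@Q0 runs 1, rem=7, I/O yield, promote→Q0. Q0=[P2,P3] Q1=[P1] Q2=[]
t=8-9: P2@Q0 runs 1, rem=9, I/O yield, promote→Q0. Q0=[P3,P2] Q1=[P1] Q2=[]
t=9-10: P3@Q0 runs 1, rem=6, I/O yield, promote→Q0. Q0=[P2,P3] Q1=[P1] Q2=[]
t=10-11: P2@Q0 runs 1, rem=8, I/O yield, promote→Q0. Q0=[P3,P2] Q1=[P1] Q2=[]
t=11-12: P3@Q0 runs 1, rem=5, I/O yield, promote→Q0. Q0=[P2,P3] Q1=[P1] Q2=[]
t=12-13: P2@Q0 runs 1, rem=7, I/O yield, promote→Q0. Q0=[P3,P2] Q1=[P1] Q2=[]
t=13-14: P3@Q0 runs 1, rem=4, I/O yield, promote→Q0. Q0=[P2,P3] Q1=[P1] Q2=[]
t=14-15: P2@Q0 runs 1, rem=6, I/O yield, promote→Q0. Q0=[P3,P2] Q1=[P1] Q2=[]
t=15-16: P3@Q0 runs 1, rem=3, I/O yield, promote→Q0. Q0=[P2,P3] Q1=[P1] Q2=[]
t=16-17: P2@Q0 runs 1, rem=5, I/O yield, promote→Q0. Q0=[P3,P2] Q1=[P1] Q2=[]
t=17-18: P3@Q0 runs 1, rem=2, I/O yield, promote→Q0. Q0=[P2,P3] Q1=[P1] Q2=[]
t=18-19: P2@Q0 runs 1, rem=4, I/O yield, promote→Q0. Q0=[P3,P2] Q1=[P1] Q2=[]
t=19-20: P3@Q0 runs 1, rem=1, I/O yield, promote→Q0. Q0=[P2,P3] Q1=[P1] Q2=[]
t=20-21: P2@Q0 runs 1, rem=3, I/O yield, promote→Q0. Q0=[P3,P2] Q1=[P1] Q2=[]
t=21-22: P3@Q0 runs 1, rem=0, completes. Q0=[P2] Q1=[P1] Q2=[]
t=22-23: P2@Q0 runs 1, rem=2, I/O yield, promote→Q0. Q0=[P2] Q1=[P1] Q2=[]
t=23-24: P2@Q0 runs 1, rem=1, I/O yield, promote→Q0. Q0=[P2] Q1=[P1] Q2=[]
t=24-25: P2@Q0 runs 1, rem=0, completes. Q0=[] Q1=[P1] Q2=[]
t=25-30: P1@Q1 runs 5, rem=3, quantum used, demote→Q2. Q0=[] Q1=[] Q2=[P1]
t=30-33: P1@Q2 runs 3, rem=0, completes. Q0=[] Q1=[] Q2=[]

Answer: 0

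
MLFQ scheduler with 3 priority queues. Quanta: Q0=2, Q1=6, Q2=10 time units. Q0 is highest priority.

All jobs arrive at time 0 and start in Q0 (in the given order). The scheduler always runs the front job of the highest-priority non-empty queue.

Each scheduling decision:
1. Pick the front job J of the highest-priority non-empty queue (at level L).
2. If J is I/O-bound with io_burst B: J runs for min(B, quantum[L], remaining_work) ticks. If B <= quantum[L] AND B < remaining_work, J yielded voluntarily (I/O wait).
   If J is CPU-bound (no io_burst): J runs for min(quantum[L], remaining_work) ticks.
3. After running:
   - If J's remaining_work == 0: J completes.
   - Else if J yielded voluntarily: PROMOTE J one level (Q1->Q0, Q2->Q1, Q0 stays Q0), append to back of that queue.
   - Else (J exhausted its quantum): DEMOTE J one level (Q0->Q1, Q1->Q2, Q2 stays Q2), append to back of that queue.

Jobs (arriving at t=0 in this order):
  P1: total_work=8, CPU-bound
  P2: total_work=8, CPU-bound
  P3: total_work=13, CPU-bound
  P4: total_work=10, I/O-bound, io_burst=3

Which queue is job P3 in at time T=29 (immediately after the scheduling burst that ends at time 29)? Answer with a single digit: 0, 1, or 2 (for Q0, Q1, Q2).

Answer: 2

Derivation:
t=0-2: P1@Q0 runs 2, rem=6, quantum used, demote→Q1. Q0=[P2,P3,P4] Q1=[P1] Q2=[]
t=2-4: P2@Q0 runs 2, rem=6, quantum used, demote→Q1. Q0=[P3,P4] Q1=[P1,P2] Q2=[]
t=4-6: P3@Q0 runs 2, rem=11, quantum used, demote→Q1. Q0=[P4] Q1=[P1,P2,P3] Q2=[]
t=6-8: P4@Q0 runs 2, rem=8, quantum used, demote→Q1. Q0=[] Q1=[P1,P2,P3,P4] Q2=[]
t=8-14: P1@Q1 runs 6, rem=0, completes. Q0=[] Q1=[P2,P3,P4] Q2=[]
t=14-20: P2@Q1 runs 6, rem=0, completes. Q0=[] Q1=[P3,P4] Q2=[]
t=20-26: P3@Q1 runs 6, rem=5, quantum used, demote→Q2. Q0=[] Q1=[P4] Q2=[P3]
t=26-29: P4@Q1 runs 3, rem=5, I/O yield, promote→Q0. Q0=[P4] Q1=[] Q2=[P3]
t=29-31: P4@Q0 runs 2, rem=3, quantum used, demote→Q1. Q0=[] Q1=[P4] Q2=[P3]
t=31-34: P4@Q1 runs 3, rem=0, completes. Q0=[] Q1=[] Q2=[P3]
t=34-39: P3@Q2 runs 5, rem=0, completes. Q0=[] Q1=[] Q2=[]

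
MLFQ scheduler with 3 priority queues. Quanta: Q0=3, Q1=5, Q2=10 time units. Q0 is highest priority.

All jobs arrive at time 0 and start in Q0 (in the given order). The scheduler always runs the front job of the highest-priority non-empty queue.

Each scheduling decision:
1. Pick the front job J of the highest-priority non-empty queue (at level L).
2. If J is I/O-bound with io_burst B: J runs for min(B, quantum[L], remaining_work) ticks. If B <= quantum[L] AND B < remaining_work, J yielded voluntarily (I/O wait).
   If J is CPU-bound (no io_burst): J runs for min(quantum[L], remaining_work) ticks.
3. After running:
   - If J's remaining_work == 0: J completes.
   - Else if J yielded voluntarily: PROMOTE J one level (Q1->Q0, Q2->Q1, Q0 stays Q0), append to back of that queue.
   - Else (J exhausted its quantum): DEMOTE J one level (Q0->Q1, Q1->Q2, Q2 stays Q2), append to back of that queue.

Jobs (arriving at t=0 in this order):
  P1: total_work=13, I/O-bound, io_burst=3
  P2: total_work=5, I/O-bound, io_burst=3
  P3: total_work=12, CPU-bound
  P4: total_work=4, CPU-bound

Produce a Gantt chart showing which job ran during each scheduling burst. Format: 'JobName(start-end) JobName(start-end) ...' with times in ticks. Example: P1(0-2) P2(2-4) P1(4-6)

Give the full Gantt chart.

Answer: P1(0-3) P2(3-6) P3(6-9) P4(9-12) P1(12-15) P2(15-17) P1(17-20) P1(20-23) P1(23-24) P3(24-29) P4(29-30) P3(30-34)

Derivation:
t=0-3: P1@Q0 runs 3, rem=10, I/O yield, promote→Q0. Q0=[P2,P3,P4,P1] Q1=[] Q2=[]
t=3-6: P2@Q0 runs 3, rem=2, I/O yield, promote→Q0. Q0=[P3,P4,P1,P2] Q1=[] Q2=[]
t=6-9: P3@Q0 runs 3, rem=9, quantum used, demote→Q1. Q0=[P4,P1,P2] Q1=[P3] Q2=[]
t=9-12: P4@Q0 runs 3, rem=1, quantum used, demote→Q1. Q0=[P1,P2] Q1=[P3,P4] Q2=[]
t=12-15: P1@Q0 runs 3, rem=7, I/O yield, promote→Q0. Q0=[P2,P1] Q1=[P3,P4] Q2=[]
t=15-17: P2@Q0 runs 2, rem=0, completes. Q0=[P1] Q1=[P3,P4] Q2=[]
t=17-20: P1@Q0 runs 3, rem=4, I/O yield, promote→Q0. Q0=[P1] Q1=[P3,P4] Q2=[]
t=20-23: P1@Q0 runs 3, rem=1, I/O yield, promote→Q0. Q0=[P1] Q1=[P3,P4] Q2=[]
t=23-24: P1@Q0 runs 1, rem=0, completes. Q0=[] Q1=[P3,P4] Q2=[]
t=24-29: P3@Q1 runs 5, rem=4, quantum used, demote→Q2. Q0=[] Q1=[P4] Q2=[P3]
t=29-30: P4@Q1 runs 1, rem=0, completes. Q0=[] Q1=[] Q2=[P3]
t=30-34: P3@Q2 runs 4, rem=0, completes. Q0=[] Q1=[] Q2=[]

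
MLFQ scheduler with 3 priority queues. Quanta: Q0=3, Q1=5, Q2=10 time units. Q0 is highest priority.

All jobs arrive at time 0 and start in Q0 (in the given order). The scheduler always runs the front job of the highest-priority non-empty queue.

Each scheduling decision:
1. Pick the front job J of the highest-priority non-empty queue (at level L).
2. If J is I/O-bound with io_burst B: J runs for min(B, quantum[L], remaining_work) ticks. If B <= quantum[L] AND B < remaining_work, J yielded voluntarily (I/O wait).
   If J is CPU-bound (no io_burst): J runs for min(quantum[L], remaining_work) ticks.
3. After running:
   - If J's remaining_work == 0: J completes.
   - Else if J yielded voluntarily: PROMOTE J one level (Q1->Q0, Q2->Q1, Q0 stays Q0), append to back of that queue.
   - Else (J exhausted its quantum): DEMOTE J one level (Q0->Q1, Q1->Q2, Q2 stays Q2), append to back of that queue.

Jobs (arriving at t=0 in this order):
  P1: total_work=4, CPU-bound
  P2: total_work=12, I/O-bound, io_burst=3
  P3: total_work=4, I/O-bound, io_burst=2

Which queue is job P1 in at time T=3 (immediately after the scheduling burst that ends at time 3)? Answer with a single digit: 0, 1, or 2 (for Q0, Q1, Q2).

Answer: 1

Derivation:
t=0-3: P1@Q0 runs 3, rem=1, quantum used, demote→Q1. Q0=[P2,P3] Q1=[P1] Q2=[]
t=3-6: P2@Q0 runs 3, rem=9, I/O yield, promote→Q0. Q0=[P3,P2] Q1=[P1] Q2=[]
t=6-8: P3@Q0 runs 2, rem=2, I/O yield, promote→Q0. Q0=[P2,P3] Q1=[P1] Q2=[]
t=8-11: P2@Q0 runs 3, rem=6, I/O yield, promote→Q0. Q0=[P3,P2] Q1=[P1] Q2=[]
t=11-13: P3@Q0 runs 2, rem=0, completes. Q0=[P2] Q1=[P1] Q2=[]
t=13-16: P2@Q0 runs 3, rem=3, I/O yield, promote→Q0. Q0=[P2] Q1=[P1] Q2=[]
t=16-19: P2@Q0 runs 3, rem=0, completes. Q0=[] Q1=[P1] Q2=[]
t=19-20: P1@Q1 runs 1, rem=0, completes. Q0=[] Q1=[] Q2=[]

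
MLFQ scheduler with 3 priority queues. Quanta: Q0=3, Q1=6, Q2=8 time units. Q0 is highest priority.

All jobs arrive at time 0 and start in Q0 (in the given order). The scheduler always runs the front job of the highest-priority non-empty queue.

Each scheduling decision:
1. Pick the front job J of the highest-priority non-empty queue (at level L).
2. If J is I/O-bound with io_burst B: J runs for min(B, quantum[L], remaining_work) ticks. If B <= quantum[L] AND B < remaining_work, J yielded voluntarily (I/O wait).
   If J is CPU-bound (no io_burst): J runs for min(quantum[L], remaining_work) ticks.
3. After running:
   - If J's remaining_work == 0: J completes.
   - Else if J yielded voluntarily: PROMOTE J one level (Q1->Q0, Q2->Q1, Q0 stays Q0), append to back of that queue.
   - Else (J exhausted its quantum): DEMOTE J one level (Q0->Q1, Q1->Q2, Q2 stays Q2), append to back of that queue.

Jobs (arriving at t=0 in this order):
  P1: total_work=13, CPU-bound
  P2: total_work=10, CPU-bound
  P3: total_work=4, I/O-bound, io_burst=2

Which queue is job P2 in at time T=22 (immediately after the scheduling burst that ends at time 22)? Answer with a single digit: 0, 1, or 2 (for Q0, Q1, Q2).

t=0-3: P1@Q0 runs 3, rem=10, quantum used, demote→Q1. Q0=[P2,P3] Q1=[P1] Q2=[]
t=3-6: P2@Q0 runs 3, rem=7, quantum used, demote→Q1. Q0=[P3] Q1=[P1,P2] Q2=[]
t=6-8: P3@Q0 runs 2, rem=2, I/O yield, promote→Q0. Q0=[P3] Q1=[P1,P2] Q2=[]
t=8-10: P3@Q0 runs 2, rem=0, completes. Q0=[] Q1=[P1,P2] Q2=[]
t=10-16: P1@Q1 runs 6, rem=4, quantum used, demote→Q2. Q0=[] Q1=[P2] Q2=[P1]
t=16-22: P2@Q1 runs 6, rem=1, quantum used, demote→Q2. Q0=[] Q1=[] Q2=[P1,P2]
t=22-26: P1@Q2 runs 4, rem=0, completes. Q0=[] Q1=[] Q2=[P2]
t=26-27: P2@Q2 runs 1, rem=0, completes. Q0=[] Q1=[] Q2=[]

Answer: 2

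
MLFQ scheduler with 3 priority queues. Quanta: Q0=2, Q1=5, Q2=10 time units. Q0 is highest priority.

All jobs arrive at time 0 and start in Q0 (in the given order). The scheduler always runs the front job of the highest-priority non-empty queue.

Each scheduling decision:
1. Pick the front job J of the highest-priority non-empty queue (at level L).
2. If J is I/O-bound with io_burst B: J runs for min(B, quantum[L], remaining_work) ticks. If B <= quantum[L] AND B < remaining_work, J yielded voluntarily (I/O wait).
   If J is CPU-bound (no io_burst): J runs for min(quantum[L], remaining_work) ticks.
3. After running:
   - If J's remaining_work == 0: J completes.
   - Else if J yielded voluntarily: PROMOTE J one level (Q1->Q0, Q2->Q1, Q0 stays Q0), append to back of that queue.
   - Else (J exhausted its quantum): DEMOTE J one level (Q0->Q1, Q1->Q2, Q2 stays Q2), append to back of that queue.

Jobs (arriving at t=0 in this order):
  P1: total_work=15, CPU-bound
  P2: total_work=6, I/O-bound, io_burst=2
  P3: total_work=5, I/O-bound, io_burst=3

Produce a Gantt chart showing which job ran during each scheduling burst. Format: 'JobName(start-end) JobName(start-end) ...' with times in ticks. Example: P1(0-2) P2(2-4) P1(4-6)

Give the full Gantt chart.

Answer: P1(0-2) P2(2-4) P3(4-6) P2(6-8) P2(8-10) P1(10-15) P3(15-18) P1(18-26)

Derivation:
t=0-2: P1@Q0 runs 2, rem=13, quantum used, demote→Q1. Q0=[P2,P3] Q1=[P1] Q2=[]
t=2-4: P2@Q0 runs 2, rem=4, I/O yield, promote→Q0. Q0=[P3,P2] Q1=[P1] Q2=[]
t=4-6: P3@Q0 runs 2, rem=3, quantum used, demote→Q1. Q0=[P2] Q1=[P1,P3] Q2=[]
t=6-8: P2@Q0 runs 2, rem=2, I/O yield, promote→Q0. Q0=[P2] Q1=[P1,P3] Q2=[]
t=8-10: P2@Q0 runs 2, rem=0, completes. Q0=[] Q1=[P1,P3] Q2=[]
t=10-15: P1@Q1 runs 5, rem=8, quantum used, demote→Q2. Q0=[] Q1=[P3] Q2=[P1]
t=15-18: P3@Q1 runs 3, rem=0, completes. Q0=[] Q1=[] Q2=[P1]
t=18-26: P1@Q2 runs 8, rem=0, completes. Q0=[] Q1=[] Q2=[]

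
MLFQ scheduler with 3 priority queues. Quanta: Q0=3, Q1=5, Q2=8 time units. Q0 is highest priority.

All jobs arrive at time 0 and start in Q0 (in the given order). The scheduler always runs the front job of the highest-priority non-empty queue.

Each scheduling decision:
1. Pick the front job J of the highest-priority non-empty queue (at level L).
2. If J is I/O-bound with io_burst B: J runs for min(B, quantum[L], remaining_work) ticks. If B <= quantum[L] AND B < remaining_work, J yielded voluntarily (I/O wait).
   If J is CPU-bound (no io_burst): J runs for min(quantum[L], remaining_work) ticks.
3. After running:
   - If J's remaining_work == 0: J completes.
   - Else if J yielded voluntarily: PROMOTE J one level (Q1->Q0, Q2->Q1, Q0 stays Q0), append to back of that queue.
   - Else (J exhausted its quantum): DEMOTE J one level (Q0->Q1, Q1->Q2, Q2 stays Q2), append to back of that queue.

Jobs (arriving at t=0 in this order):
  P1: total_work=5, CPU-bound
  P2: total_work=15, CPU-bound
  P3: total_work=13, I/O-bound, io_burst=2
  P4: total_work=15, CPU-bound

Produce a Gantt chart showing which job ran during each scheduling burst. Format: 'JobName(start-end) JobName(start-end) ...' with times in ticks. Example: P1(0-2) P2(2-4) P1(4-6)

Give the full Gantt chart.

t=0-3: P1@Q0 runs 3, rem=2, quantum used, demote→Q1. Q0=[P2,P3,P4] Q1=[P1] Q2=[]
t=3-6: P2@Q0 runs 3, rem=12, quantum used, demote→Q1. Q0=[P3,P4] Q1=[P1,P2] Q2=[]
t=6-8: P3@Q0 runs 2, rem=11, I/O yield, promote→Q0. Q0=[P4,P3] Q1=[P1,P2] Q2=[]
t=8-11: P4@Q0 runs 3, rem=12, quantum used, demote→Q1. Q0=[P3] Q1=[P1,P2,P4] Q2=[]
t=11-13: P3@Q0 runs 2, rem=9, I/O yield, promote→Q0. Q0=[P3] Q1=[P1,P2,P4] Q2=[]
t=13-15: P3@Q0 runs 2, rem=7, I/O yield, promote→Q0. Q0=[P3] Q1=[P1,P2,P4] Q2=[]
t=15-17: P3@Q0 runs 2, rem=5, I/O yield, promote→Q0. Q0=[P3] Q1=[P1,P2,P4] Q2=[]
t=17-19: P3@Q0 runs 2, rem=3, I/O yield, promote→Q0. Q0=[P3] Q1=[P1,P2,P4] Q2=[]
t=19-21: P3@Q0 runs 2, rem=1, I/O yield, promote→Q0. Q0=[P3] Q1=[P1,P2,P4] Q2=[]
t=21-22: P3@Q0 runs 1, rem=0, completes. Q0=[] Q1=[P1,P2,P4] Q2=[]
t=22-24: P1@Q1 runs 2, rem=0, completes. Q0=[] Q1=[P2,P4] Q2=[]
t=24-29: P2@Q1 runs 5, rem=7, quantum used, demote→Q2. Q0=[] Q1=[P4] Q2=[P2]
t=29-34: P4@Q1 runs 5, rem=7, quantum used, demote→Q2. Q0=[] Q1=[] Q2=[P2,P4]
t=34-41: P2@Q2 runs 7, rem=0, completes. Q0=[] Q1=[] Q2=[P4]
t=41-48: P4@Q2 runs 7, rem=0, completes. Q0=[] Q1=[] Q2=[]

Answer: P1(0-3) P2(3-6) P3(6-8) P4(8-11) P3(11-13) P3(13-15) P3(15-17) P3(17-19) P3(19-21) P3(21-22) P1(22-24) P2(24-29) P4(29-34) P2(34-41) P4(41-48)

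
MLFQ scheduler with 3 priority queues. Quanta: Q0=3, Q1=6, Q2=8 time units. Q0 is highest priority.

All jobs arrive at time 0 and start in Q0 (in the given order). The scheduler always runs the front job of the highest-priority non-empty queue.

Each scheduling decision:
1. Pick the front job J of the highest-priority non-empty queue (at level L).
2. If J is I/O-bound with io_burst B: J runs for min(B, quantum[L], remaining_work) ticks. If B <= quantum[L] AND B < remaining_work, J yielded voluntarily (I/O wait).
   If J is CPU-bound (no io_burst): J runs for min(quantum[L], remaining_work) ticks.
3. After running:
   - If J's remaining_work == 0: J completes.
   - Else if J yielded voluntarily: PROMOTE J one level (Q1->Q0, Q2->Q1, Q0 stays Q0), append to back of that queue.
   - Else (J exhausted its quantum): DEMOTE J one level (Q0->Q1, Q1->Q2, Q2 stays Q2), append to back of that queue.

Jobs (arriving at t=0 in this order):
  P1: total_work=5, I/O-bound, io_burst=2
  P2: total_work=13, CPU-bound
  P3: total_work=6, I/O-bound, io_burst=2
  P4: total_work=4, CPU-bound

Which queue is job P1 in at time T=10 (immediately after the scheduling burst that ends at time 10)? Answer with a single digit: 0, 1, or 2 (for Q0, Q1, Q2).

t=0-2: P1@Q0 runs 2, rem=3, I/O yield, promote→Q0. Q0=[P2,P3,P4,P1] Q1=[] Q2=[]
t=2-5: P2@Q0 runs 3, rem=10, quantum used, demote→Q1. Q0=[P3,P4,P1] Q1=[P2] Q2=[]
t=5-7: P3@Q0 runs 2, rem=4, I/O yield, promote→Q0. Q0=[P4,P1,P3] Q1=[P2] Q2=[]
t=7-10: P4@Q0 runs 3, rem=1, quantum used, demote→Q1. Q0=[P1,P3] Q1=[P2,P4] Q2=[]
t=10-12: P1@Q0 runs 2, rem=1, I/O yield, promote→Q0. Q0=[P3,P1] Q1=[P2,P4] Q2=[]
t=12-14: P3@Q0 runs 2, rem=2, I/O yield, promote→Q0. Q0=[P1,P3] Q1=[P2,P4] Q2=[]
t=14-15: P1@Q0 runs 1, rem=0, completes. Q0=[P3] Q1=[P2,P4] Q2=[]
t=15-17: P3@Q0 runs 2, rem=0, completes. Q0=[] Q1=[P2,P4] Q2=[]
t=17-23: P2@Q1 runs 6, rem=4, quantum used, demote→Q2. Q0=[] Q1=[P4] Q2=[P2]
t=23-24: P4@Q1 runs 1, rem=0, completes. Q0=[] Q1=[] Q2=[P2]
t=24-28: P2@Q2 runs 4, rem=0, completes. Q0=[] Q1=[] Q2=[]

Answer: 0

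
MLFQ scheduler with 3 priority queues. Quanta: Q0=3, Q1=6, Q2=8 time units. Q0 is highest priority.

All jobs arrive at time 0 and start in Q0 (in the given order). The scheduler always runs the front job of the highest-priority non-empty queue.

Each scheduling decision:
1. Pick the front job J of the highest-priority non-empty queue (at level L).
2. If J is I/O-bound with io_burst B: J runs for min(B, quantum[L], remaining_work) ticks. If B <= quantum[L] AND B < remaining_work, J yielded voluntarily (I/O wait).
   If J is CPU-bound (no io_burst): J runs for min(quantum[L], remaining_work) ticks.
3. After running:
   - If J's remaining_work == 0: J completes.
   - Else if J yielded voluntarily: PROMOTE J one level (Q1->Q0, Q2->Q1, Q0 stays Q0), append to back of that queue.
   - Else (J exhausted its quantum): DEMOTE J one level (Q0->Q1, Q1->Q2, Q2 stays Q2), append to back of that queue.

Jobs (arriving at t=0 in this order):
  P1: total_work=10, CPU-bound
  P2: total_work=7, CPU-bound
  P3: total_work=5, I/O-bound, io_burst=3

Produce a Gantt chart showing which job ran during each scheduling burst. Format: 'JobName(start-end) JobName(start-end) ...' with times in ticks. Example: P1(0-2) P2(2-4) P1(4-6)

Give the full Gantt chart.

Answer: P1(0-3) P2(3-6) P3(6-9) P3(9-11) P1(11-17) P2(17-21) P1(21-22)

Derivation:
t=0-3: P1@Q0 runs 3, rem=7, quantum used, demote→Q1. Q0=[P2,P3] Q1=[P1] Q2=[]
t=3-6: P2@Q0 runs 3, rem=4, quantum used, demote→Q1. Q0=[P3] Q1=[P1,P2] Q2=[]
t=6-9: P3@Q0 runs 3, rem=2, I/O yield, promote→Q0. Q0=[P3] Q1=[P1,P2] Q2=[]
t=9-11: P3@Q0 runs 2, rem=0, completes. Q0=[] Q1=[P1,P2] Q2=[]
t=11-17: P1@Q1 runs 6, rem=1, quantum used, demote→Q2. Q0=[] Q1=[P2] Q2=[P1]
t=17-21: P2@Q1 runs 4, rem=0, completes. Q0=[] Q1=[] Q2=[P1]
t=21-22: P1@Q2 runs 1, rem=0, completes. Q0=[] Q1=[] Q2=[]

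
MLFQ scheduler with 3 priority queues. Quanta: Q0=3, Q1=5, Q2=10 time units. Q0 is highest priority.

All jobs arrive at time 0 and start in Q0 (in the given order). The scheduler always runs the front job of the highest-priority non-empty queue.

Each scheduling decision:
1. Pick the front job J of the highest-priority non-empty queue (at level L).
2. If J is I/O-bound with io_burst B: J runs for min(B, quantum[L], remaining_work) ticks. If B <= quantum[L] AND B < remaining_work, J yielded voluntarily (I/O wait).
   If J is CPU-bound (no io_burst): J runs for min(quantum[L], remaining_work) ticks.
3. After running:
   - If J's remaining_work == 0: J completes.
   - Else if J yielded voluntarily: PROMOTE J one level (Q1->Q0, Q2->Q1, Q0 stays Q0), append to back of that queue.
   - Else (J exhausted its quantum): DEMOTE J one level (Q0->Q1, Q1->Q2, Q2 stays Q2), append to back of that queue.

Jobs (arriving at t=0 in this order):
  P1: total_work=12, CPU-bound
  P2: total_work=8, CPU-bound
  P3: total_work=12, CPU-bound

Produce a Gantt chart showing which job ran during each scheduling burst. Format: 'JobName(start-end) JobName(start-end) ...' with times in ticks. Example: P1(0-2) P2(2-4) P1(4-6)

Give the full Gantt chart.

Answer: P1(0-3) P2(3-6) P3(6-9) P1(9-14) P2(14-19) P3(19-24) P1(24-28) P3(28-32)

Derivation:
t=0-3: P1@Q0 runs 3, rem=9, quantum used, demote→Q1. Q0=[P2,P3] Q1=[P1] Q2=[]
t=3-6: P2@Q0 runs 3, rem=5, quantum used, demote→Q1. Q0=[P3] Q1=[P1,P2] Q2=[]
t=6-9: P3@Q0 runs 3, rem=9, quantum used, demote→Q1. Q0=[] Q1=[P1,P2,P3] Q2=[]
t=9-14: P1@Q1 runs 5, rem=4, quantum used, demote→Q2. Q0=[] Q1=[P2,P3] Q2=[P1]
t=14-19: P2@Q1 runs 5, rem=0, completes. Q0=[] Q1=[P3] Q2=[P1]
t=19-24: P3@Q1 runs 5, rem=4, quantum used, demote→Q2. Q0=[] Q1=[] Q2=[P1,P3]
t=24-28: P1@Q2 runs 4, rem=0, completes. Q0=[] Q1=[] Q2=[P3]
t=28-32: P3@Q2 runs 4, rem=0, completes. Q0=[] Q1=[] Q2=[]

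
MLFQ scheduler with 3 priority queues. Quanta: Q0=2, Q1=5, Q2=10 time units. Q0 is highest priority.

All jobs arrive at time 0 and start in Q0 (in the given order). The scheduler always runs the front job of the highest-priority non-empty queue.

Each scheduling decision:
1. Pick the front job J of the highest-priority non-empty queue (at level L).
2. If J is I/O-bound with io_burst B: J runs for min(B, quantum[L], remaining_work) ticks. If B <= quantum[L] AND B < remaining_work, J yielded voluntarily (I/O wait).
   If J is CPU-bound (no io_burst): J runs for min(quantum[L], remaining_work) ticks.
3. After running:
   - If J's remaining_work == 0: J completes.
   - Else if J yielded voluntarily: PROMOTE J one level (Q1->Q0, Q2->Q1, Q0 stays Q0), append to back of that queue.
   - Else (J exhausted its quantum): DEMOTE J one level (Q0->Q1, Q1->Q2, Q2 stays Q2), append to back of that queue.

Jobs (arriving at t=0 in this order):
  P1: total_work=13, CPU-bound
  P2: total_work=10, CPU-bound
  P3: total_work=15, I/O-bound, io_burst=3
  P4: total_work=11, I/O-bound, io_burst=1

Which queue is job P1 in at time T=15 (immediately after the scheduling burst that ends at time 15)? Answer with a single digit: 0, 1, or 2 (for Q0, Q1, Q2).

Answer: 1

Derivation:
t=0-2: P1@Q0 runs 2, rem=11, quantum used, demote→Q1. Q0=[P2,P3,P4] Q1=[P1] Q2=[]
t=2-4: P2@Q0 runs 2, rem=8, quantum used, demote→Q1. Q0=[P3,P4] Q1=[P1,P2] Q2=[]
t=4-6: P3@Q0 runs 2, rem=13, quantum used, demote→Q1. Q0=[P4] Q1=[P1,P2,P3] Q2=[]
t=6-7: P4@Q0 runs 1, rem=10, I/O yield, promote→Q0. Q0=[P4] Q1=[P1,P2,P3] Q2=[]
t=7-8: P4@Q0 runs 1, rem=9, I/O yield, promote→Q0. Q0=[P4] Q1=[P1,P2,P3] Q2=[]
t=8-9: P4@Q0 runs 1, rem=8, I/O yield, promote→Q0. Q0=[P4] Q1=[P1,P2,P3] Q2=[]
t=9-10: P4@Q0 runs 1, rem=7, I/O yield, promote→Q0. Q0=[P4] Q1=[P1,P2,P3] Q2=[]
t=10-11: P4@Q0 runs 1, rem=6, I/O yield, promote→Q0. Q0=[P4] Q1=[P1,P2,P3] Q2=[]
t=11-12: P4@Q0 runs 1, rem=5, I/O yield, promote→Q0. Q0=[P4] Q1=[P1,P2,P3] Q2=[]
t=12-13: P4@Q0 runs 1, rem=4, I/O yield, promote→Q0. Q0=[P4] Q1=[P1,P2,P3] Q2=[]
t=13-14: P4@Q0 runs 1, rem=3, I/O yield, promote→Q0. Q0=[P4] Q1=[P1,P2,P3] Q2=[]
t=14-15: P4@Q0 runs 1, rem=2, I/O yield, promote→Q0. Q0=[P4] Q1=[P1,P2,P3] Q2=[]
t=15-16: P4@Q0 runs 1, rem=1, I/O yield, promote→Q0. Q0=[P4] Q1=[P1,P2,P3] Q2=[]
t=16-17: P4@Q0 runs 1, rem=0, completes. Q0=[] Q1=[P1,P2,P3] Q2=[]
t=17-22: P1@Q1 runs 5, rem=6, quantum used, demote→Q2. Q0=[] Q1=[P2,P3] Q2=[P1]
t=22-27: P2@Q1 runs 5, rem=3, quantum used, demote→Q2. Q0=[] Q1=[P3] Q2=[P1,P2]
t=27-30: P3@Q1 runs 3, rem=10, I/O yield, promote→Q0. Q0=[P3] Q1=[] Q2=[P1,P2]
t=30-32: P3@Q0 runs 2, rem=8, quantum used, demote→Q1. Q0=[] Q1=[P3] Q2=[P1,P2]
t=32-35: P3@Q1 runs 3, rem=5, I/O yield, promote→Q0. Q0=[P3] Q1=[] Q2=[P1,P2]
t=35-37: P3@Q0 runs 2, rem=3, quantum used, demote→Q1. Q0=[] Q1=[P3] Q2=[P1,P2]
t=37-40: P3@Q1 runs 3, rem=0, completes. Q0=[] Q1=[] Q2=[P1,P2]
t=40-46: P1@Q2 runs 6, rem=0, completes. Q0=[] Q1=[] Q2=[P2]
t=46-49: P2@Q2 runs 3, rem=0, completes. Q0=[] Q1=[] Q2=[]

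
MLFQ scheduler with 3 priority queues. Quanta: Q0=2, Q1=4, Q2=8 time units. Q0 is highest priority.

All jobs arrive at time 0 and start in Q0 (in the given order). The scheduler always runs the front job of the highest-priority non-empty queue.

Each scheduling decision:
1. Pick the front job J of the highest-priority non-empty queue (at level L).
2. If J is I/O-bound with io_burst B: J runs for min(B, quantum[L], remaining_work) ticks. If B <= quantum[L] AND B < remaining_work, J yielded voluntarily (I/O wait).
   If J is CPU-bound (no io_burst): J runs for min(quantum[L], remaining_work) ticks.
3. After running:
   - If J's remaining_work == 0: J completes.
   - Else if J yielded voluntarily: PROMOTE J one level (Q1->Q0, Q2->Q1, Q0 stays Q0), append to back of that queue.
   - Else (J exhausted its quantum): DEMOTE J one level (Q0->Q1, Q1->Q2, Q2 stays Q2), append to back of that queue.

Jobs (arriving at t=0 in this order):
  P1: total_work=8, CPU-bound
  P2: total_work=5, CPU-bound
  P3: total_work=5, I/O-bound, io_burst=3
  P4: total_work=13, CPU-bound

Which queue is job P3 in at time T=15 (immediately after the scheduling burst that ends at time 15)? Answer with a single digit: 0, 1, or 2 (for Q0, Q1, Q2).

t=0-2: P1@Q0 runs 2, rem=6, quantum used, demote→Q1. Q0=[P2,P3,P4] Q1=[P1] Q2=[]
t=2-4: P2@Q0 runs 2, rem=3, quantum used, demote→Q1. Q0=[P3,P4] Q1=[P1,P2] Q2=[]
t=4-6: P3@Q0 runs 2, rem=3, quantum used, demote→Q1. Q0=[P4] Q1=[P1,P2,P3] Q2=[]
t=6-8: P4@Q0 runs 2, rem=11, quantum used, demote→Q1. Q0=[] Q1=[P1,P2,P3,P4] Q2=[]
t=8-12: P1@Q1 runs 4, rem=2, quantum used, demote→Q2. Q0=[] Q1=[P2,P3,P4] Q2=[P1]
t=12-15: P2@Q1 runs 3, rem=0, completes. Q0=[] Q1=[P3,P4] Q2=[P1]
t=15-18: P3@Q1 runs 3, rem=0, completes. Q0=[] Q1=[P4] Q2=[P1]
t=18-22: P4@Q1 runs 4, rem=7, quantum used, demote→Q2. Q0=[] Q1=[] Q2=[P1,P4]
t=22-24: P1@Q2 runs 2, rem=0, completes. Q0=[] Q1=[] Q2=[P4]
t=24-31: P4@Q2 runs 7, rem=0, completes. Q0=[] Q1=[] Q2=[]

Answer: 1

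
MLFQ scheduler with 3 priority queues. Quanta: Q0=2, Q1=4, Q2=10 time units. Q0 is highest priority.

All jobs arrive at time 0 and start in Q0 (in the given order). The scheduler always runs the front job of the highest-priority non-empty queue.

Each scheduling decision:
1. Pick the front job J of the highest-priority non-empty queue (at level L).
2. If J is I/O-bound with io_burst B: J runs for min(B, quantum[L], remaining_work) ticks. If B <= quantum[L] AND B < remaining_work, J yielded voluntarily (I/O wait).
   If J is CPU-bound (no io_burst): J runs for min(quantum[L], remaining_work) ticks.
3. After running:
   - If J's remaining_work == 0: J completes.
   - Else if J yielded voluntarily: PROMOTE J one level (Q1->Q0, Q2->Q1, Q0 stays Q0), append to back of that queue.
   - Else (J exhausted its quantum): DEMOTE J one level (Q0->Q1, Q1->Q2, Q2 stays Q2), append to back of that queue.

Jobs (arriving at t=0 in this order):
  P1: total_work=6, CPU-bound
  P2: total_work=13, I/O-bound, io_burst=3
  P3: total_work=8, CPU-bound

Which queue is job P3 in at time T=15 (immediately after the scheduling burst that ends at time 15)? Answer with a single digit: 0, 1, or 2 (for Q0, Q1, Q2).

Answer: 1

Derivation:
t=0-2: P1@Q0 runs 2, rem=4, quantum used, demote→Q1. Q0=[P2,P3] Q1=[P1] Q2=[]
t=2-4: P2@Q0 runs 2, rem=11, quantum used, demote→Q1. Q0=[P3] Q1=[P1,P2] Q2=[]
t=4-6: P3@Q0 runs 2, rem=6, quantum used, demote→Q1. Q0=[] Q1=[P1,P2,P3] Q2=[]
t=6-10: P1@Q1 runs 4, rem=0, completes. Q0=[] Q1=[P2,P3] Q2=[]
t=10-13: P2@Q1 runs 3, rem=8, I/O yield, promote→Q0. Q0=[P2] Q1=[P3] Q2=[]
t=13-15: P2@Q0 runs 2, rem=6, quantum used, demote→Q1. Q0=[] Q1=[P3,P2] Q2=[]
t=15-19: P3@Q1 runs 4, rem=2, quantum used, demote→Q2. Q0=[] Q1=[P2] Q2=[P3]
t=19-22: P2@Q1 runs 3, rem=3, I/O yield, promote→Q0. Q0=[P2] Q1=[] Q2=[P3]
t=22-24: P2@Q0 runs 2, rem=1, quantum used, demote→Q1. Q0=[] Q1=[P2] Q2=[P3]
t=24-25: P2@Q1 runs 1, rem=0, completes. Q0=[] Q1=[] Q2=[P3]
t=25-27: P3@Q2 runs 2, rem=0, completes. Q0=[] Q1=[] Q2=[]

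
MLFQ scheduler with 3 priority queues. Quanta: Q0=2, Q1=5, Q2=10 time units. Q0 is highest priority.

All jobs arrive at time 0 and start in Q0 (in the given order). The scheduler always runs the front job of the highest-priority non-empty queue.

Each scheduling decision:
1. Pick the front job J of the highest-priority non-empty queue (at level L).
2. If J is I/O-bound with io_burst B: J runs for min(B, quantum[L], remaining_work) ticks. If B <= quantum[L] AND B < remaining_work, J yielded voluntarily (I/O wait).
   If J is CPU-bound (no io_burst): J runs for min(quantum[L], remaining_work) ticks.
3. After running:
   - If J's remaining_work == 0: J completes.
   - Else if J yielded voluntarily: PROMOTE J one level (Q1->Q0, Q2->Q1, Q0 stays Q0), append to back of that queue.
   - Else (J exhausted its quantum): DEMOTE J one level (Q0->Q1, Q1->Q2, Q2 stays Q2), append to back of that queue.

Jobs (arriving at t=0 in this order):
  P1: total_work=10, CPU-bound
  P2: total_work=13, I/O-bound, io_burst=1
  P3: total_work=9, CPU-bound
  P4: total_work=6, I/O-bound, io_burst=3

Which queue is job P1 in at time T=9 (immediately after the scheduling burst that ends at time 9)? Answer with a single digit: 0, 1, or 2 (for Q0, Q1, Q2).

Answer: 1

Derivation:
t=0-2: P1@Q0 runs 2, rem=8, quantum used, demote→Q1. Q0=[P2,P3,P4] Q1=[P1] Q2=[]
t=2-3: P2@Q0 runs 1, rem=12, I/O yield, promote→Q0. Q0=[P3,P4,P2] Q1=[P1] Q2=[]
t=3-5: P3@Q0 runs 2, rem=7, quantum used, demote→Q1. Q0=[P4,P2] Q1=[P1,P3] Q2=[]
t=5-7: P4@Q0 runs 2, rem=4, quantum used, demote→Q1. Q0=[P2] Q1=[P1,P3,P4] Q2=[]
t=7-8: P2@Q0 runs 1, rem=11, I/O yield, promote→Q0. Q0=[P2] Q1=[P1,P3,P4] Q2=[]
t=8-9: P2@Q0 runs 1, rem=10, I/O yield, promote→Q0. Q0=[P2] Q1=[P1,P3,P4] Q2=[]
t=9-10: P2@Q0 runs 1, rem=9, I/O yield, promote→Q0. Q0=[P2] Q1=[P1,P3,P4] Q2=[]
t=10-11: P2@Q0 runs 1, rem=8, I/O yield, promote→Q0. Q0=[P2] Q1=[P1,P3,P4] Q2=[]
t=11-12: P2@Q0 runs 1, rem=7, I/O yield, promote→Q0. Q0=[P2] Q1=[P1,P3,P4] Q2=[]
t=12-13: P2@Q0 runs 1, rem=6, I/O yield, promote→Q0. Q0=[P2] Q1=[P1,P3,P4] Q2=[]
t=13-14: P2@Q0 runs 1, rem=5, I/O yield, promote→Q0. Q0=[P2] Q1=[P1,P3,P4] Q2=[]
t=14-15: P2@Q0 runs 1, rem=4, I/O yield, promote→Q0. Q0=[P2] Q1=[P1,P3,P4] Q2=[]
t=15-16: P2@Q0 runs 1, rem=3, I/O yield, promote→Q0. Q0=[P2] Q1=[P1,P3,P4] Q2=[]
t=16-17: P2@Q0 runs 1, rem=2, I/O yield, promote→Q0. Q0=[P2] Q1=[P1,P3,P4] Q2=[]
t=17-18: P2@Q0 runs 1, rem=1, I/O yield, promote→Q0. Q0=[P2] Q1=[P1,P3,P4] Q2=[]
t=18-19: P2@Q0 runs 1, rem=0, completes. Q0=[] Q1=[P1,P3,P4] Q2=[]
t=19-24: P1@Q1 runs 5, rem=3, quantum used, demote→Q2. Q0=[] Q1=[P3,P4] Q2=[P1]
t=24-29: P3@Q1 runs 5, rem=2, quantum used, demote→Q2. Q0=[] Q1=[P4] Q2=[P1,P3]
t=29-32: P4@Q1 runs 3, rem=1, I/O yield, promote→Q0. Q0=[P4] Q1=[] Q2=[P1,P3]
t=32-33: P4@Q0 runs 1, rem=0, completes. Q0=[] Q1=[] Q2=[P1,P3]
t=33-36: P1@Q2 runs 3, rem=0, completes. Q0=[] Q1=[] Q2=[P3]
t=36-38: P3@Q2 runs 2, rem=0, completes. Q0=[] Q1=[] Q2=[]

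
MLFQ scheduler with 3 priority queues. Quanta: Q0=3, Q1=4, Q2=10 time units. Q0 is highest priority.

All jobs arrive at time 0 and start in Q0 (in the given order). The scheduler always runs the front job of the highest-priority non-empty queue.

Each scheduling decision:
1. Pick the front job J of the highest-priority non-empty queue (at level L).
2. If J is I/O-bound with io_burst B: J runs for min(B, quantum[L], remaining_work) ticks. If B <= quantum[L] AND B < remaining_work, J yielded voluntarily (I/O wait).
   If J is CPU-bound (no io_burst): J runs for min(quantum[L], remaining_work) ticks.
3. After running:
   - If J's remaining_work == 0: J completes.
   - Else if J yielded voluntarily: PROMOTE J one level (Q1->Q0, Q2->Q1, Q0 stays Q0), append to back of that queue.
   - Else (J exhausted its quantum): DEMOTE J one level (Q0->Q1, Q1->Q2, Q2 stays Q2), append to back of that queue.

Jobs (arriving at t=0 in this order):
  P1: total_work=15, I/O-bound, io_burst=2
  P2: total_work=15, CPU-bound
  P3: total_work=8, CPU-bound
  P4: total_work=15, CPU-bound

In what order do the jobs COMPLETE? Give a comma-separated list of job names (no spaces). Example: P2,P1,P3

Answer: P1,P2,P3,P4

Derivation:
t=0-2: P1@Q0 runs 2, rem=13, I/O yield, promote→Q0. Q0=[P2,P3,P4,P1] Q1=[] Q2=[]
t=2-5: P2@Q0 runs 3, rem=12, quantum used, demote→Q1. Q0=[P3,P4,P1] Q1=[P2] Q2=[]
t=5-8: P3@Q0 runs 3, rem=5, quantum used, demote→Q1. Q0=[P4,P1] Q1=[P2,P3] Q2=[]
t=8-11: P4@Q0 runs 3, rem=12, quantum used, demote→Q1. Q0=[P1] Q1=[P2,P3,P4] Q2=[]
t=11-13: P1@Q0 runs 2, rem=11, I/O yield, promote→Q0. Q0=[P1] Q1=[P2,P3,P4] Q2=[]
t=13-15: P1@Q0 runs 2, rem=9, I/O yield, promote→Q0. Q0=[P1] Q1=[P2,P3,P4] Q2=[]
t=15-17: P1@Q0 runs 2, rem=7, I/O yield, promote→Q0. Q0=[P1] Q1=[P2,P3,P4] Q2=[]
t=17-19: P1@Q0 runs 2, rem=5, I/O yield, promote→Q0. Q0=[P1] Q1=[P2,P3,P4] Q2=[]
t=19-21: P1@Q0 runs 2, rem=3, I/O yield, promote→Q0. Q0=[P1] Q1=[P2,P3,P4] Q2=[]
t=21-23: P1@Q0 runs 2, rem=1, I/O yield, promote→Q0. Q0=[P1] Q1=[P2,P3,P4] Q2=[]
t=23-24: P1@Q0 runs 1, rem=0, completes. Q0=[] Q1=[P2,P3,P4] Q2=[]
t=24-28: P2@Q1 runs 4, rem=8, quantum used, demote→Q2. Q0=[] Q1=[P3,P4] Q2=[P2]
t=28-32: P3@Q1 runs 4, rem=1, quantum used, demote→Q2. Q0=[] Q1=[P4] Q2=[P2,P3]
t=32-36: P4@Q1 runs 4, rem=8, quantum used, demote→Q2. Q0=[] Q1=[] Q2=[P2,P3,P4]
t=36-44: P2@Q2 runs 8, rem=0, completes. Q0=[] Q1=[] Q2=[P3,P4]
t=44-45: P3@Q2 runs 1, rem=0, completes. Q0=[] Q1=[] Q2=[P4]
t=45-53: P4@Q2 runs 8, rem=0, completes. Q0=[] Q1=[] Q2=[]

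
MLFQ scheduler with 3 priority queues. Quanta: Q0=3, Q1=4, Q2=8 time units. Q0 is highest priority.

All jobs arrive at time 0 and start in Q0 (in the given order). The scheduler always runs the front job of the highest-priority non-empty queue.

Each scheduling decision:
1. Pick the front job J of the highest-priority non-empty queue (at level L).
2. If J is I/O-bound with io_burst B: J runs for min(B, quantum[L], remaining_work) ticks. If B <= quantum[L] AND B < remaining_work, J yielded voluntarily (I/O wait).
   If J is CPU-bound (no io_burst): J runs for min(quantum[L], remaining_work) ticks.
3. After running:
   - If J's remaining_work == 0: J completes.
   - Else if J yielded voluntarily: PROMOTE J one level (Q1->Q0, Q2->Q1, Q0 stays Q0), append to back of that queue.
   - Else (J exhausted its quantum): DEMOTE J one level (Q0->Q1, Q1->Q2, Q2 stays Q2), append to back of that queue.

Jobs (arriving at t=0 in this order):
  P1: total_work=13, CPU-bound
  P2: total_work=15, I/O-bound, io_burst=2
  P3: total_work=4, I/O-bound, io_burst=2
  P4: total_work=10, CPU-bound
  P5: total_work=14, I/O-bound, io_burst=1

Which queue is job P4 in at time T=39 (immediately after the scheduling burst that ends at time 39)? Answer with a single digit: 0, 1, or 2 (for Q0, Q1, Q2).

t=0-3: P1@Q0 runs 3, rem=10, quantum used, demote→Q1. Q0=[P2,P3,P4,P5] Q1=[P1] Q2=[]
t=3-5: P2@Q0 runs 2, rem=13, I/O yield, promote→Q0. Q0=[P3,P4,P5,P2] Q1=[P1] Q2=[]
t=5-7: P3@Q0 runs 2, rem=2, I/O yield, promote→Q0. Q0=[P4,P5,P2,P3] Q1=[P1] Q2=[]
t=7-10: P4@Q0 runs 3, rem=7, quantum used, demote→Q1. Q0=[P5,P2,P3] Q1=[P1,P4] Q2=[]
t=10-11: P5@Q0 runs 1, rem=13, I/O yield, promote→Q0. Q0=[P2,P3,P5] Q1=[P1,P4] Q2=[]
t=11-13: P2@Q0 runs 2, rem=11, I/O yield, promote→Q0. Q0=[P3,P5,P2] Q1=[P1,P4] Q2=[]
t=13-15: P3@Q0 runs 2, rem=0, completes. Q0=[P5,P2] Q1=[P1,P4] Q2=[]
t=15-16: P5@Q0 runs 1, rem=12, I/O yield, promote→Q0. Q0=[P2,P5] Q1=[P1,P4] Q2=[]
t=16-18: P2@Q0 runs 2, rem=9, I/O yield, promote→Q0. Q0=[P5,P2] Q1=[P1,P4] Q2=[]
t=18-19: P5@Q0 runs 1, rem=11, I/O yield, promote→Q0. Q0=[P2,P5] Q1=[P1,P4] Q2=[]
t=19-21: P2@Q0 runs 2, rem=7, I/O yield, promote→Q0. Q0=[P5,P2] Q1=[P1,P4] Q2=[]
t=21-22: P5@Q0 runs 1, rem=10, I/O yield, promote→Q0. Q0=[P2,P5] Q1=[P1,P4] Q2=[]
t=22-24: P2@Q0 runs 2, rem=5, I/O yield, promote→Q0. Q0=[P5,P2] Q1=[P1,P4] Q2=[]
t=24-25: P5@Q0 runs 1, rem=9, I/O yield, promote→Q0. Q0=[P2,P5] Q1=[P1,P4] Q2=[]
t=25-27: P2@Q0 runs 2, rem=3, I/O yield, promote→Q0. Q0=[P5,P2] Q1=[P1,P4] Q2=[]
t=27-28: P5@Q0 runs 1, rem=8, I/O yield, promote→Q0. Q0=[P2,P5] Q1=[P1,P4] Q2=[]
t=28-30: P2@Q0 runs 2, rem=1, I/O yield, promote→Q0. Q0=[P5,P2] Q1=[P1,P4] Q2=[]
t=30-31: P5@Q0 runs 1, rem=7, I/O yield, promote→Q0. Q0=[P2,P5] Q1=[P1,P4] Q2=[]
t=31-32: P2@Q0 runs 1, rem=0, completes. Q0=[P5] Q1=[P1,P4] Q2=[]
t=32-33: P5@Q0 runs 1, rem=6, I/O yield, promote→Q0. Q0=[P5] Q1=[P1,P4] Q2=[]
t=33-34: P5@Q0 runs 1, rem=5, I/O yield, promote→Q0. Q0=[P5] Q1=[P1,P4] Q2=[]
t=34-35: P5@Q0 runs 1, rem=4, I/O yield, promote→Q0. Q0=[P5] Q1=[P1,P4] Q2=[]
t=35-36: P5@Q0 runs 1, rem=3, I/O yield, promote→Q0. Q0=[P5] Q1=[P1,P4] Q2=[]
t=36-37: P5@Q0 runs 1, rem=2, I/O yield, promote→Q0. Q0=[P5] Q1=[P1,P4] Q2=[]
t=37-38: P5@Q0 runs 1, rem=1, I/O yield, promote→Q0. Q0=[P5] Q1=[P1,P4] Q2=[]
t=38-39: P5@Q0 runs 1, rem=0, completes. Q0=[] Q1=[P1,P4] Q2=[]
t=39-43: P1@Q1 runs 4, rem=6, quantum used, demote→Q2. Q0=[] Q1=[P4] Q2=[P1]
t=43-47: P4@Q1 runs 4, rem=3, quantum used, demote→Q2. Q0=[] Q1=[] Q2=[P1,P4]
t=47-53: P1@Q2 runs 6, rem=0, completes. Q0=[] Q1=[] Q2=[P4]
t=53-56: P4@Q2 runs 3, rem=0, completes. Q0=[] Q1=[] Q2=[]

Answer: 1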